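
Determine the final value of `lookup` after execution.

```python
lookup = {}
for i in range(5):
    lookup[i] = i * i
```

Let's trace through this code step by step.

Initialize: lookup = {}
Entering loop: for i in range(5):

After execution: lookup = {0: 0, 1: 1, 2: 4, 3: 9, 4: 16}
{0: 0, 1: 1, 2: 4, 3: 9, 4: 16}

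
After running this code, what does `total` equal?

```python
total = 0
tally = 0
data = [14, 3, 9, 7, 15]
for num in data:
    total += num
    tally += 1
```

Let's trace through this code step by step.

Initialize: total = 0
Initialize: tally = 0
Initialize: data = [14, 3, 9, 7, 15]
Entering loop: for num in data:

After execution: total = 48
48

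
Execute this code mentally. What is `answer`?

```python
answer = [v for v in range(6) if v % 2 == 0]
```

Let's trace through this code step by step.

Initialize: answer = [v for v in range(6) if v % 2 == 0]

After execution: answer = [0, 2, 4]
[0, 2, 4]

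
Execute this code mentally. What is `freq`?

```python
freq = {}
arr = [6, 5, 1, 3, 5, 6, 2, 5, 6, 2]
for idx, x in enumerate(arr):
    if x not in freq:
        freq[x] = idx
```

Let's trace through this code step by step.

Initialize: freq = {}
Initialize: arr = [6, 5, 1, 3, 5, 6, 2, 5, 6, 2]
Entering loop: for idx, x in enumerate(arr):

After execution: freq = {6: 0, 5: 1, 1: 2, 3: 3, 2: 6}
{6: 0, 5: 1, 1: 2, 3: 3, 2: 6}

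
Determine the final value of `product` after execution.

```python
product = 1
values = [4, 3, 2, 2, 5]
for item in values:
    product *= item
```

Let's trace through this code step by step.

Initialize: product = 1
Initialize: values = [4, 3, 2, 2, 5]
Entering loop: for item in values:

After execution: product = 240
240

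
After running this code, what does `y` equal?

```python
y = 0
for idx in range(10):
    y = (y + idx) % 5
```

Let's trace through this code step by step.

Initialize: y = 0
Entering loop: for idx in range(10):

After execution: y = 0
0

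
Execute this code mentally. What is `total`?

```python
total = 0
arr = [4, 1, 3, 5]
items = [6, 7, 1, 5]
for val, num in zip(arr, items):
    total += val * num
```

Let's trace through this code step by step.

Initialize: total = 0
Initialize: arr = [4, 1, 3, 5]
Initialize: items = [6, 7, 1, 5]
Entering loop: for val, num in zip(arr, items):

After execution: total = 59
59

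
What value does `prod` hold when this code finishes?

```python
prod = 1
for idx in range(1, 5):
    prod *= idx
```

Let's trace through this code step by step.

Initialize: prod = 1
Entering loop: for idx in range(1, 5):

After execution: prod = 24
24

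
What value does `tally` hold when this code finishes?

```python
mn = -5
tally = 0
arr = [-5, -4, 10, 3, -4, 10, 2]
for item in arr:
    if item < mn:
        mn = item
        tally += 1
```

Let's trace through this code step by step.

Initialize: mn = -5
Initialize: tally = 0
Initialize: arr = [-5, -4, 10, 3, -4, 10, 2]
Entering loop: for item in arr:

After execution: tally = 0
0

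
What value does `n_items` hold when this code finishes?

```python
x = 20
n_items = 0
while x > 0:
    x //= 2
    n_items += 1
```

Let's trace through this code step by step.

Initialize: x = 20
Initialize: n_items = 0
Entering loop: while x > 0:

After execution: n_items = 5
5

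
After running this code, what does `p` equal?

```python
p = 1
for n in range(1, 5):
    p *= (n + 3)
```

Let's trace through this code step by step.

Initialize: p = 1
Entering loop: for n in range(1, 5):

After execution: p = 840
840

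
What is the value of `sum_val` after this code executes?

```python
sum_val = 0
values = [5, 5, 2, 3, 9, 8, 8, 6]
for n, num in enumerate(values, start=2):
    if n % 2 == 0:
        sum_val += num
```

Let's trace through this code step by step.

Initialize: sum_val = 0
Initialize: values = [5, 5, 2, 3, 9, 8, 8, 6]
Entering loop: for n, num in enumerate(values, start=2):

After execution: sum_val = 24
24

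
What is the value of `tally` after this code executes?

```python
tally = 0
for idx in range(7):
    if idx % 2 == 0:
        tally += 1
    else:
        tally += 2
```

Let's trace through this code step by step.

Initialize: tally = 0
Entering loop: for idx in range(7):

After execution: tally = 10
10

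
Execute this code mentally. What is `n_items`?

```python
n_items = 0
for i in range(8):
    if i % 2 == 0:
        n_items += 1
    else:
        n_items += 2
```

Let's trace through this code step by step.

Initialize: n_items = 0
Entering loop: for i in range(8):

After execution: n_items = 12
12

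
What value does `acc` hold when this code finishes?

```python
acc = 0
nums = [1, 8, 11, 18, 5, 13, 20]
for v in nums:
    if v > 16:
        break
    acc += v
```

Let's trace through this code step by step.

Initialize: acc = 0
Initialize: nums = [1, 8, 11, 18, 5, 13, 20]
Entering loop: for v in nums:

After execution: acc = 20
20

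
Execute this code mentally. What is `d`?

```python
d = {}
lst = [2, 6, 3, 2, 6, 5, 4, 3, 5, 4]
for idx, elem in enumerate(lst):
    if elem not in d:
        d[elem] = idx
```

Let's trace through this code step by step.

Initialize: d = {}
Initialize: lst = [2, 6, 3, 2, 6, 5, 4, 3, 5, 4]
Entering loop: for idx, elem in enumerate(lst):

After execution: d = {2: 0, 6: 1, 3: 2, 5: 5, 4: 6}
{2: 0, 6: 1, 3: 2, 5: 5, 4: 6}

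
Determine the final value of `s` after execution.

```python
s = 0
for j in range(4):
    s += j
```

Let's trace through this code step by step.

Initialize: s = 0
Entering loop: for j in range(4):

After execution: s = 6
6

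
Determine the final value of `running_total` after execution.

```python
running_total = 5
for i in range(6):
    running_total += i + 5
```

Let's trace through this code step by step.

Initialize: running_total = 5
Entering loop: for i in range(6):

After execution: running_total = 50
50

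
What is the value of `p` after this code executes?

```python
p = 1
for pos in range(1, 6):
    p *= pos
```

Let's trace through this code step by step.

Initialize: p = 1
Entering loop: for pos in range(1, 6):

After execution: p = 120
120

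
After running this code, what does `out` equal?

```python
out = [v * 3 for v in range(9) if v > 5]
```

Let's trace through this code step by step.

Initialize: out = [v * 3 for v in range(9) if v > 5]

After execution: out = [18, 21, 24]
[18, 21, 24]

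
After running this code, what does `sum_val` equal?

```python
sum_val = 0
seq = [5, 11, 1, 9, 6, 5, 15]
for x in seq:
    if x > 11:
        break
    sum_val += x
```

Let's trace through this code step by step.

Initialize: sum_val = 0
Initialize: seq = [5, 11, 1, 9, 6, 5, 15]
Entering loop: for x in seq:

After execution: sum_val = 37
37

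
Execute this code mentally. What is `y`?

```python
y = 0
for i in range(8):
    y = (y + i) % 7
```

Let's trace through this code step by step.

Initialize: y = 0
Entering loop: for i in range(8):

After execution: y = 0
0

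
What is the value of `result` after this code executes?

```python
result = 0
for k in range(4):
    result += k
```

Let's trace through this code step by step.

Initialize: result = 0
Entering loop: for k in range(4):

After execution: result = 6
6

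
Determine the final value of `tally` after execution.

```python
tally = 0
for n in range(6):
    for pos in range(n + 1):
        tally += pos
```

Let's trace through this code step by step.

Initialize: tally = 0
Entering loop: for n in range(6):

After execution: tally = 35
35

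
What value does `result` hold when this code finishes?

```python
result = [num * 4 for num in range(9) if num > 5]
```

Let's trace through this code step by step.

Initialize: result = [num * 4 for num in range(9) if num > 5]

After execution: result = [24, 28, 32]
[24, 28, 32]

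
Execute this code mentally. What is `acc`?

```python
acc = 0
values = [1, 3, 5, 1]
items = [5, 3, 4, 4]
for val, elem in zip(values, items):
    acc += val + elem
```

Let's trace through this code step by step.

Initialize: acc = 0
Initialize: values = [1, 3, 5, 1]
Initialize: items = [5, 3, 4, 4]
Entering loop: for val, elem in zip(values, items):

After execution: acc = 26
26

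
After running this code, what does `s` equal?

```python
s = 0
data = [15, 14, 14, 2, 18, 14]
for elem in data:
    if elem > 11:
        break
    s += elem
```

Let's trace through this code step by step.

Initialize: s = 0
Initialize: data = [15, 14, 14, 2, 18, 14]
Entering loop: for elem in data:

After execution: s = 0
0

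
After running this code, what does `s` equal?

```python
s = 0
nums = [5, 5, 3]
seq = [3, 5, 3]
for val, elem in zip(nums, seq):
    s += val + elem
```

Let's trace through this code step by step.

Initialize: s = 0
Initialize: nums = [5, 5, 3]
Initialize: seq = [3, 5, 3]
Entering loop: for val, elem in zip(nums, seq):

After execution: s = 24
24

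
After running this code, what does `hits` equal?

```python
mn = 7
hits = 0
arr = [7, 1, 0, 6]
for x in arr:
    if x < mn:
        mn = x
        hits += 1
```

Let's trace through this code step by step.

Initialize: mn = 7
Initialize: hits = 0
Initialize: arr = [7, 1, 0, 6]
Entering loop: for x in arr:

After execution: hits = 2
2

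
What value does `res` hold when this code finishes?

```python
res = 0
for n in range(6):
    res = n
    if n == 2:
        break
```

Let's trace through this code step by step.

Initialize: res = 0
Entering loop: for n in range(6):

After execution: res = 2
2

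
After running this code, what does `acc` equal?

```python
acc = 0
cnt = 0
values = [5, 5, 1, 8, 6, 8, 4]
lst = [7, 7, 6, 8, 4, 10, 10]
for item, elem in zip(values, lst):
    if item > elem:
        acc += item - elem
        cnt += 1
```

Let's trace through this code step by step.

Initialize: acc = 0
Initialize: cnt = 0
Initialize: values = [5, 5, 1, 8, 6, 8, 4]
Initialize: lst = [7, 7, 6, 8, 4, 10, 10]
Entering loop: for item, elem in zip(values, lst):

After execution: acc = 2
2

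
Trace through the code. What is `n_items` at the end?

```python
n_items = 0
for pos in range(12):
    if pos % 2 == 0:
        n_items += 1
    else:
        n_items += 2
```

Let's trace through this code step by step.

Initialize: n_items = 0
Entering loop: for pos in range(12):

After execution: n_items = 18
18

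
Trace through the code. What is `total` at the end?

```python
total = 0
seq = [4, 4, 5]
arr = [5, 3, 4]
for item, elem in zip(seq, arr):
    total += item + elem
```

Let's trace through this code step by step.

Initialize: total = 0
Initialize: seq = [4, 4, 5]
Initialize: arr = [5, 3, 4]
Entering loop: for item, elem in zip(seq, arr):

After execution: total = 25
25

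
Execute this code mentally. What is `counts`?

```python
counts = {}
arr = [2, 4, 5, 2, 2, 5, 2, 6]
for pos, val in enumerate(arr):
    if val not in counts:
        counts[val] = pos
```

Let's trace through this code step by step.

Initialize: counts = {}
Initialize: arr = [2, 4, 5, 2, 2, 5, 2, 6]
Entering loop: for pos, val in enumerate(arr):

After execution: counts = {2: 0, 4: 1, 5: 2, 6: 7}
{2: 0, 4: 1, 5: 2, 6: 7}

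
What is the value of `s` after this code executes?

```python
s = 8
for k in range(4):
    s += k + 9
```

Let's trace through this code step by step.

Initialize: s = 8
Entering loop: for k in range(4):

After execution: s = 50
50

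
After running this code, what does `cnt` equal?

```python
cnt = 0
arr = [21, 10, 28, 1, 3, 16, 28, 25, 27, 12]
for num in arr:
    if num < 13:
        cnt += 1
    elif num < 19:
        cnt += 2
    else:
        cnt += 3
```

Let's trace through this code step by step.

Initialize: cnt = 0
Initialize: arr = [21, 10, 28, 1, 3, 16, 28, 25, 27, 12]
Entering loop: for num in arr:

After execution: cnt = 21
21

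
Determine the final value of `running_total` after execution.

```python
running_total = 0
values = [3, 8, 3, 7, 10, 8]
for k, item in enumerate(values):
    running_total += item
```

Let's trace through this code step by step.

Initialize: running_total = 0
Initialize: values = [3, 8, 3, 7, 10, 8]
Entering loop: for k, item in enumerate(values):

After execution: running_total = 39
39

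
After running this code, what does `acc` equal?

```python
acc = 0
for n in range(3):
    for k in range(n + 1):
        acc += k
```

Let's trace through this code step by step.

Initialize: acc = 0
Entering loop: for n in range(3):

After execution: acc = 4
4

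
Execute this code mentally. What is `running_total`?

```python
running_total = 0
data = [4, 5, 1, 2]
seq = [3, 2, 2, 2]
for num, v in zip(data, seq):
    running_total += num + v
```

Let's trace through this code step by step.

Initialize: running_total = 0
Initialize: data = [4, 5, 1, 2]
Initialize: seq = [3, 2, 2, 2]
Entering loop: for num, v in zip(data, seq):

After execution: running_total = 21
21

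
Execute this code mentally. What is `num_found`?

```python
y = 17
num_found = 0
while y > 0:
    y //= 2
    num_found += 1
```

Let's trace through this code step by step.

Initialize: y = 17
Initialize: num_found = 0
Entering loop: while y > 0:

After execution: num_found = 5
5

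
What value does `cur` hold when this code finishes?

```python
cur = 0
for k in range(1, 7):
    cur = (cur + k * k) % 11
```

Let's trace through this code step by step.

Initialize: cur = 0
Entering loop: for k in range(1, 7):

After execution: cur = 3
3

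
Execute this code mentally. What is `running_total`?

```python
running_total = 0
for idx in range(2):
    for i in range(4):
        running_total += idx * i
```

Let's trace through this code step by step.

Initialize: running_total = 0
Entering loop: for idx in range(2):

After execution: running_total = 6
6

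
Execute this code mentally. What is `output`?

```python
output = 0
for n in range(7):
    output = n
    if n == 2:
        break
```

Let's trace through this code step by step.

Initialize: output = 0
Entering loop: for n in range(7):

After execution: output = 2
2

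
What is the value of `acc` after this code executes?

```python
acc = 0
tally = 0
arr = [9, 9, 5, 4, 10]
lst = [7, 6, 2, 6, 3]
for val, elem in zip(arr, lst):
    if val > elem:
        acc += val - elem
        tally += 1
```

Let's trace through this code step by step.

Initialize: acc = 0
Initialize: tally = 0
Initialize: arr = [9, 9, 5, 4, 10]
Initialize: lst = [7, 6, 2, 6, 3]
Entering loop: for val, elem in zip(arr, lst):

After execution: acc = 15
15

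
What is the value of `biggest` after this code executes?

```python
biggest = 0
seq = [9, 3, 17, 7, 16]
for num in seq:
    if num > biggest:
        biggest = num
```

Let's trace through this code step by step.

Initialize: biggest = 0
Initialize: seq = [9, 3, 17, 7, 16]
Entering loop: for num in seq:

After execution: biggest = 17
17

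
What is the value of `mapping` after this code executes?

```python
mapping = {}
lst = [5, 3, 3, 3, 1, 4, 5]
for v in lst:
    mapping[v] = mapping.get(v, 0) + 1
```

Let's trace through this code step by step.

Initialize: mapping = {}
Initialize: lst = [5, 3, 3, 3, 1, 4, 5]
Entering loop: for v in lst:

After execution: mapping = {5: 2, 3: 3, 1: 1, 4: 1}
{5: 2, 3: 3, 1: 1, 4: 1}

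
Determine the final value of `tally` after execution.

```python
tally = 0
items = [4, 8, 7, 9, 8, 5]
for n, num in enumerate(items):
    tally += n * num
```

Let's trace through this code step by step.

Initialize: tally = 0
Initialize: items = [4, 8, 7, 9, 8, 5]
Entering loop: for n, num in enumerate(items):

After execution: tally = 106
106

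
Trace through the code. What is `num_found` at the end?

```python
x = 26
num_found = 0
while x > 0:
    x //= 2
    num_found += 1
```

Let's trace through this code step by step.

Initialize: x = 26
Initialize: num_found = 0
Entering loop: while x > 0:

After execution: num_found = 5
5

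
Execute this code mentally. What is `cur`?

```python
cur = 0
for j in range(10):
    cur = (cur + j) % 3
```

Let's trace through this code step by step.

Initialize: cur = 0
Entering loop: for j in range(10):

After execution: cur = 0
0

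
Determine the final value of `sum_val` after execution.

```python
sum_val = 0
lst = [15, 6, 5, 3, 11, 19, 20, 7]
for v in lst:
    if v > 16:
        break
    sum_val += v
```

Let's trace through this code step by step.

Initialize: sum_val = 0
Initialize: lst = [15, 6, 5, 3, 11, 19, 20, 7]
Entering loop: for v in lst:

After execution: sum_val = 40
40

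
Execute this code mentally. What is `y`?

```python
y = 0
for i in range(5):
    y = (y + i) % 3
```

Let's trace through this code step by step.

Initialize: y = 0
Entering loop: for i in range(5):

After execution: y = 1
1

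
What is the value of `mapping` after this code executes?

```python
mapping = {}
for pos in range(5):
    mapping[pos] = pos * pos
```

Let's trace through this code step by step.

Initialize: mapping = {}
Entering loop: for pos in range(5):

After execution: mapping = {0: 0, 1: 1, 2: 4, 3: 9, 4: 16}
{0: 0, 1: 1, 2: 4, 3: 9, 4: 16}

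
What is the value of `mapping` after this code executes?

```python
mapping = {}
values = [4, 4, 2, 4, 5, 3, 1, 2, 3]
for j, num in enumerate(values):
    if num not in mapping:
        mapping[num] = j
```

Let's trace through this code step by step.

Initialize: mapping = {}
Initialize: values = [4, 4, 2, 4, 5, 3, 1, 2, 3]
Entering loop: for j, num in enumerate(values):

After execution: mapping = {4: 0, 2: 2, 5: 4, 3: 5, 1: 6}
{4: 0, 2: 2, 5: 4, 3: 5, 1: 6}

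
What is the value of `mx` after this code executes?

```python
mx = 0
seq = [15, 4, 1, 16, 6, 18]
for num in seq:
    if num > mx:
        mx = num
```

Let's trace through this code step by step.

Initialize: mx = 0
Initialize: seq = [15, 4, 1, 16, 6, 18]
Entering loop: for num in seq:

After execution: mx = 18
18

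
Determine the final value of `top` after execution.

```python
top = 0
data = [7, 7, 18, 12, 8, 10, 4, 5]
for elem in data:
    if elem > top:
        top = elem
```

Let's trace through this code step by step.

Initialize: top = 0
Initialize: data = [7, 7, 18, 12, 8, 10, 4, 5]
Entering loop: for elem in data:

After execution: top = 18
18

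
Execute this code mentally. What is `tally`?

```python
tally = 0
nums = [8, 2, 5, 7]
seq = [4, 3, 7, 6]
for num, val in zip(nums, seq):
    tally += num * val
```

Let's trace through this code step by step.

Initialize: tally = 0
Initialize: nums = [8, 2, 5, 7]
Initialize: seq = [4, 3, 7, 6]
Entering loop: for num, val in zip(nums, seq):

After execution: tally = 115
115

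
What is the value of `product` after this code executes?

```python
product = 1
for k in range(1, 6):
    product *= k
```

Let's trace through this code step by step.

Initialize: product = 1
Entering loop: for k in range(1, 6):

After execution: product = 120
120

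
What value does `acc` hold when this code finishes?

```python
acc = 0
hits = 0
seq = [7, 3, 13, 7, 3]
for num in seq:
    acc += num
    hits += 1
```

Let's trace through this code step by step.

Initialize: acc = 0
Initialize: hits = 0
Initialize: seq = [7, 3, 13, 7, 3]
Entering loop: for num in seq:

After execution: acc = 33
33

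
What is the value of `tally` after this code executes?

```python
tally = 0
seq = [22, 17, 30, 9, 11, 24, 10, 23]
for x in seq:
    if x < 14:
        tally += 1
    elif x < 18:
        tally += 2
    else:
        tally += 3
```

Let's trace through this code step by step.

Initialize: tally = 0
Initialize: seq = [22, 17, 30, 9, 11, 24, 10, 23]
Entering loop: for x in seq:

After execution: tally = 17
17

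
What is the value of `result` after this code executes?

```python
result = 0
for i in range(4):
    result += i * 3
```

Let's trace through this code step by step.

Initialize: result = 0
Entering loop: for i in range(4):

After execution: result = 18
18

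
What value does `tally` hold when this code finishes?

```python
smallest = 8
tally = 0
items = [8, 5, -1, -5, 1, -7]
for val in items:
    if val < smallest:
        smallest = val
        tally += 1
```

Let's trace through this code step by step.

Initialize: smallest = 8
Initialize: tally = 0
Initialize: items = [8, 5, -1, -5, 1, -7]
Entering loop: for val in items:

After execution: tally = 4
4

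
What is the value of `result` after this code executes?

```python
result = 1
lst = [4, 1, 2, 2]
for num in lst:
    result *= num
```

Let's trace through this code step by step.

Initialize: result = 1
Initialize: lst = [4, 1, 2, 2]
Entering loop: for num in lst:

After execution: result = 16
16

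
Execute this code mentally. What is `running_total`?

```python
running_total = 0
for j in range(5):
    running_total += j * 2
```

Let's trace through this code step by step.

Initialize: running_total = 0
Entering loop: for j in range(5):

After execution: running_total = 20
20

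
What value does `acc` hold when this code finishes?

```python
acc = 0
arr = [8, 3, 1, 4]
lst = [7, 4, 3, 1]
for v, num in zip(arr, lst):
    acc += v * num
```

Let's trace through this code step by step.

Initialize: acc = 0
Initialize: arr = [8, 3, 1, 4]
Initialize: lst = [7, 4, 3, 1]
Entering loop: for v, num in zip(arr, lst):

After execution: acc = 75
75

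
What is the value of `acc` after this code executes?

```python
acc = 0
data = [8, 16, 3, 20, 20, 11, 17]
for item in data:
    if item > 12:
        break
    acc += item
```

Let's trace through this code step by step.

Initialize: acc = 0
Initialize: data = [8, 16, 3, 20, 20, 11, 17]
Entering loop: for item in data:

After execution: acc = 8
8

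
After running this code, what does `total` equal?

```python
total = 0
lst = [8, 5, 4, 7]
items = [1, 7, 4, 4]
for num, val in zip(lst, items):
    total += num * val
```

Let's trace through this code step by step.

Initialize: total = 0
Initialize: lst = [8, 5, 4, 7]
Initialize: items = [1, 7, 4, 4]
Entering loop: for num, val in zip(lst, items):

After execution: total = 87
87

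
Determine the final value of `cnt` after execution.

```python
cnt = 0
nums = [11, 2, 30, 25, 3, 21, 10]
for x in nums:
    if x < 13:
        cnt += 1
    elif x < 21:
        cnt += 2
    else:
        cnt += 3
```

Let's trace through this code step by step.

Initialize: cnt = 0
Initialize: nums = [11, 2, 30, 25, 3, 21, 10]
Entering loop: for x in nums:

After execution: cnt = 13
13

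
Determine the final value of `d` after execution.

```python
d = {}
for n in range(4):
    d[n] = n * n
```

Let's trace through this code step by step.

Initialize: d = {}
Entering loop: for n in range(4):

After execution: d = {0: 0, 1: 1, 2: 4, 3: 9}
{0: 0, 1: 1, 2: 4, 3: 9}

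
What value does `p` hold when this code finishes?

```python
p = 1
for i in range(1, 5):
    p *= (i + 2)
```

Let's trace through this code step by step.

Initialize: p = 1
Entering loop: for i in range(1, 5):

After execution: p = 360
360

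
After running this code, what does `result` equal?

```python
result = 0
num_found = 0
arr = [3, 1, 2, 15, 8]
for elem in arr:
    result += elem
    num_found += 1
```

Let's trace through this code step by step.

Initialize: result = 0
Initialize: num_found = 0
Initialize: arr = [3, 1, 2, 15, 8]
Entering loop: for elem in arr:

After execution: result = 29
29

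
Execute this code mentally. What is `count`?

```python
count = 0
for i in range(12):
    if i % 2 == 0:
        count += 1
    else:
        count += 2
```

Let's trace through this code step by step.

Initialize: count = 0
Entering loop: for i in range(12):

After execution: count = 18
18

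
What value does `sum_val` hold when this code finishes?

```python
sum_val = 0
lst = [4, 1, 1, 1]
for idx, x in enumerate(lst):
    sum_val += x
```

Let's trace through this code step by step.

Initialize: sum_val = 0
Initialize: lst = [4, 1, 1, 1]
Entering loop: for idx, x in enumerate(lst):

After execution: sum_val = 7
7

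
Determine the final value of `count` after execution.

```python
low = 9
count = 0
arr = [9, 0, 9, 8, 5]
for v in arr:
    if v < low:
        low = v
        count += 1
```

Let's trace through this code step by step.

Initialize: low = 9
Initialize: count = 0
Initialize: arr = [9, 0, 9, 8, 5]
Entering loop: for v in arr:

After execution: count = 1
1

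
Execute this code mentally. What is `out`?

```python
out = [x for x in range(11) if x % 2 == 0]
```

Let's trace through this code step by step.

Initialize: out = [x for x in range(11) if x % 2 == 0]

After execution: out = [0, 2, 4, 6, 8, 10]
[0, 2, 4, 6, 8, 10]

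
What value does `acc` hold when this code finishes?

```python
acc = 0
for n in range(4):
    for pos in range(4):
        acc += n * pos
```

Let's trace through this code step by step.

Initialize: acc = 0
Entering loop: for n in range(4):

After execution: acc = 36
36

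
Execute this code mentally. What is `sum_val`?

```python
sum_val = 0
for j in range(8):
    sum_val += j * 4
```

Let's trace through this code step by step.

Initialize: sum_val = 0
Entering loop: for j in range(8):

After execution: sum_val = 112
112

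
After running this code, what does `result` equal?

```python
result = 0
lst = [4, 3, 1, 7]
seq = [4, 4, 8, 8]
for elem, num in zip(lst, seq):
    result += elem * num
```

Let's trace through this code step by step.

Initialize: result = 0
Initialize: lst = [4, 3, 1, 7]
Initialize: seq = [4, 4, 8, 8]
Entering loop: for elem, num in zip(lst, seq):

After execution: result = 92
92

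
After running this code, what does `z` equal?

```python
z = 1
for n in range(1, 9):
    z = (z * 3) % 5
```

Let's trace through this code step by step.

Initialize: z = 1
Entering loop: for n in range(1, 9):

After execution: z = 1
1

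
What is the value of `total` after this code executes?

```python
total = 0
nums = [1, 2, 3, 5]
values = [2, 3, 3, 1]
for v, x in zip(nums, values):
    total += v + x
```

Let's trace through this code step by step.

Initialize: total = 0
Initialize: nums = [1, 2, 3, 5]
Initialize: values = [2, 3, 3, 1]
Entering loop: for v, x in zip(nums, values):

After execution: total = 20
20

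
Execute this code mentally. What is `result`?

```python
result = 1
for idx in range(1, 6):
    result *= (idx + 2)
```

Let's trace through this code step by step.

Initialize: result = 1
Entering loop: for idx in range(1, 6):

After execution: result = 2520
2520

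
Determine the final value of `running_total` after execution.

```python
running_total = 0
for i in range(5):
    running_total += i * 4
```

Let's trace through this code step by step.

Initialize: running_total = 0
Entering loop: for i in range(5):

After execution: running_total = 40
40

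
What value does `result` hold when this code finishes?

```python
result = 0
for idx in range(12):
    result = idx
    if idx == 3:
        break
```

Let's trace through this code step by step.

Initialize: result = 0
Entering loop: for idx in range(12):

After execution: result = 3
3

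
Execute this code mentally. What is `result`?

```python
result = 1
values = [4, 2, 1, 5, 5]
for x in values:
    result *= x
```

Let's trace through this code step by step.

Initialize: result = 1
Initialize: values = [4, 2, 1, 5, 5]
Entering loop: for x in values:

After execution: result = 200
200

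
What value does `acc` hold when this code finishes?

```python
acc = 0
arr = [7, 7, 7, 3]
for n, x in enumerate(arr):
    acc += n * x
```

Let's trace through this code step by step.

Initialize: acc = 0
Initialize: arr = [7, 7, 7, 3]
Entering loop: for n, x in enumerate(arr):

After execution: acc = 30
30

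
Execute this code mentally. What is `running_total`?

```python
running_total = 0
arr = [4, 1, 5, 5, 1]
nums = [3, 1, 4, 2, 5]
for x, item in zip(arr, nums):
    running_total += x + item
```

Let's trace through this code step by step.

Initialize: running_total = 0
Initialize: arr = [4, 1, 5, 5, 1]
Initialize: nums = [3, 1, 4, 2, 5]
Entering loop: for x, item in zip(arr, nums):

After execution: running_total = 31
31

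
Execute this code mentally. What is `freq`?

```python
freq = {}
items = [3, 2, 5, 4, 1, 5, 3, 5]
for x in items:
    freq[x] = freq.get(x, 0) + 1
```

Let's trace through this code step by step.

Initialize: freq = {}
Initialize: items = [3, 2, 5, 4, 1, 5, 3, 5]
Entering loop: for x in items:

After execution: freq = {3: 2, 2: 1, 5: 3, 4: 1, 1: 1}
{3: 2, 2: 1, 5: 3, 4: 1, 1: 1}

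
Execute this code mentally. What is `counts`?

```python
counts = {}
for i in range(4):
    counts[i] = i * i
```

Let's trace through this code step by step.

Initialize: counts = {}
Entering loop: for i in range(4):

After execution: counts = {0: 0, 1: 1, 2: 4, 3: 9}
{0: 0, 1: 1, 2: 4, 3: 9}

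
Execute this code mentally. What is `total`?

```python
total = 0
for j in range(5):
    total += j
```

Let's trace through this code step by step.

Initialize: total = 0
Entering loop: for j in range(5):

After execution: total = 10
10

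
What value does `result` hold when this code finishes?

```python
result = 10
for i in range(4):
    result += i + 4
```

Let's trace through this code step by step.

Initialize: result = 10
Entering loop: for i in range(4):

After execution: result = 32
32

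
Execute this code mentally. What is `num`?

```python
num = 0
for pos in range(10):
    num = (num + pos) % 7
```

Let's trace through this code step by step.

Initialize: num = 0
Entering loop: for pos in range(10):

After execution: num = 3
3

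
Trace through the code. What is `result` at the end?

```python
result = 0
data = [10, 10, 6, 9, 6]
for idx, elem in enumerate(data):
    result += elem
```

Let's trace through this code step by step.

Initialize: result = 0
Initialize: data = [10, 10, 6, 9, 6]
Entering loop: for idx, elem in enumerate(data):

After execution: result = 41
41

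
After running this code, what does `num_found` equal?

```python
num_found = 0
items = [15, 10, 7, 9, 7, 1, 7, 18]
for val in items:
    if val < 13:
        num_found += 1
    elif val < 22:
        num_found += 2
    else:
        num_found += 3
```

Let's trace through this code step by step.

Initialize: num_found = 0
Initialize: items = [15, 10, 7, 9, 7, 1, 7, 18]
Entering loop: for val in items:

After execution: num_found = 10
10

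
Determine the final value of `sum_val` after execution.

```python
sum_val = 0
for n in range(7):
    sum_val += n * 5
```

Let's trace through this code step by step.

Initialize: sum_val = 0
Entering loop: for n in range(7):

After execution: sum_val = 105
105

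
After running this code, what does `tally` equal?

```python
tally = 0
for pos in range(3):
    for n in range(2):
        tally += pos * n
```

Let's trace through this code step by step.

Initialize: tally = 0
Entering loop: for pos in range(3):

After execution: tally = 3
3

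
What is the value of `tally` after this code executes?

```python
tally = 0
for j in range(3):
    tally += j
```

Let's trace through this code step by step.

Initialize: tally = 0
Entering loop: for j in range(3):

After execution: tally = 3
3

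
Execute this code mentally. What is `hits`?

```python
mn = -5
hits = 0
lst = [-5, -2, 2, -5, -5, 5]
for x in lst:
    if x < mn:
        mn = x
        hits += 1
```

Let's trace through this code step by step.

Initialize: mn = -5
Initialize: hits = 0
Initialize: lst = [-5, -2, 2, -5, -5, 5]
Entering loop: for x in lst:

After execution: hits = 0
0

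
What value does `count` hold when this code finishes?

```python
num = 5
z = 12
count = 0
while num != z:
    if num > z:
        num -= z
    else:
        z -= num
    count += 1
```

Let's trace through this code step by step.

Initialize: num = 5
Initialize: z = 12
Initialize: count = 0
Entering loop: while num != z:

After execution: count = 5
5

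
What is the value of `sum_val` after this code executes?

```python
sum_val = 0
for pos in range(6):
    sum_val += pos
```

Let's trace through this code step by step.

Initialize: sum_val = 0
Entering loop: for pos in range(6):

After execution: sum_val = 15
15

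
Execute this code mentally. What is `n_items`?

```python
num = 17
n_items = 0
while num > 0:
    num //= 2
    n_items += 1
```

Let's trace through this code step by step.

Initialize: num = 17
Initialize: n_items = 0
Entering loop: while num > 0:

After execution: n_items = 5
5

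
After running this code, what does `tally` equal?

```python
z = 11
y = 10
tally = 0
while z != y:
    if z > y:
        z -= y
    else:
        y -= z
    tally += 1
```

Let's trace through this code step by step.

Initialize: z = 11
Initialize: y = 10
Initialize: tally = 0
Entering loop: while z != y:

After execution: tally = 10
10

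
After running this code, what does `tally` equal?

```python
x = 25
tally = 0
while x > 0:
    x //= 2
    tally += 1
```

Let's trace through this code step by step.

Initialize: x = 25
Initialize: tally = 0
Entering loop: while x > 0:

After execution: tally = 5
5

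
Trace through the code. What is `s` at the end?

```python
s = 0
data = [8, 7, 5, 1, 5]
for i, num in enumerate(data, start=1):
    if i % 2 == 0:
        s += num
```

Let's trace through this code step by step.

Initialize: s = 0
Initialize: data = [8, 7, 5, 1, 5]
Entering loop: for i, num in enumerate(data, start=1):

After execution: s = 8
8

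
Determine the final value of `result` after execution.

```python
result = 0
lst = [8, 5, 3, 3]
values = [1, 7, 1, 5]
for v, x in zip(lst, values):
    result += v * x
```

Let's trace through this code step by step.

Initialize: result = 0
Initialize: lst = [8, 5, 3, 3]
Initialize: values = [1, 7, 1, 5]
Entering loop: for v, x in zip(lst, values):

After execution: result = 61
61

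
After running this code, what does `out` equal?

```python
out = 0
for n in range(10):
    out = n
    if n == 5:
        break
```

Let's trace through this code step by step.

Initialize: out = 0
Entering loop: for n in range(10):

After execution: out = 5
5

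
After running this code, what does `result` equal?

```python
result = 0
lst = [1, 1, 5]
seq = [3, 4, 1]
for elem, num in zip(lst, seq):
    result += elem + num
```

Let's trace through this code step by step.

Initialize: result = 0
Initialize: lst = [1, 1, 5]
Initialize: seq = [3, 4, 1]
Entering loop: for elem, num in zip(lst, seq):

After execution: result = 15
15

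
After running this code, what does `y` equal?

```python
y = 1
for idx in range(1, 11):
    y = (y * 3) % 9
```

Let's trace through this code step by step.

Initialize: y = 1
Entering loop: for idx in range(1, 11):

After execution: y = 0
0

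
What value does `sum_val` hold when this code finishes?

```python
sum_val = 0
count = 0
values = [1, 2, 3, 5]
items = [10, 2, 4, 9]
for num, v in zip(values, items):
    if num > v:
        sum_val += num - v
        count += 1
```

Let's trace through this code step by step.

Initialize: sum_val = 0
Initialize: count = 0
Initialize: values = [1, 2, 3, 5]
Initialize: items = [10, 2, 4, 9]
Entering loop: for num, v in zip(values, items):

After execution: sum_val = 0
0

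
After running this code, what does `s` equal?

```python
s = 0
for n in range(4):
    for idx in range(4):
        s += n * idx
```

Let's trace through this code step by step.

Initialize: s = 0
Entering loop: for n in range(4):

After execution: s = 36
36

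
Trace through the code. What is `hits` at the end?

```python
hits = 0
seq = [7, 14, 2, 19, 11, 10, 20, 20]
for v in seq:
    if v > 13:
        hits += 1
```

Let's trace through this code step by step.

Initialize: hits = 0
Initialize: seq = [7, 14, 2, 19, 11, 10, 20, 20]
Entering loop: for v in seq:

After execution: hits = 4
4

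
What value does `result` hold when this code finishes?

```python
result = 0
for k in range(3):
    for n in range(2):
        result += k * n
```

Let's trace through this code step by step.

Initialize: result = 0
Entering loop: for k in range(3):

After execution: result = 3
3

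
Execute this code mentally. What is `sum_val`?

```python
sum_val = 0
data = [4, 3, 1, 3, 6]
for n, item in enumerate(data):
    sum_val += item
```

Let's trace through this code step by step.

Initialize: sum_val = 0
Initialize: data = [4, 3, 1, 3, 6]
Entering loop: for n, item in enumerate(data):

After execution: sum_val = 17
17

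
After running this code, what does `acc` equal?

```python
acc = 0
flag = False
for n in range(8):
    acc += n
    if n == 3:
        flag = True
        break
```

Let's trace through this code step by step.

Initialize: acc = 0
Initialize: flag = False
Entering loop: for n in range(8):

After execution: acc = 6
6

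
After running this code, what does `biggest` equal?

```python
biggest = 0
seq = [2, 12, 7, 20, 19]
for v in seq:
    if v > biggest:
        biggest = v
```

Let's trace through this code step by step.

Initialize: biggest = 0
Initialize: seq = [2, 12, 7, 20, 19]
Entering loop: for v in seq:

After execution: biggest = 20
20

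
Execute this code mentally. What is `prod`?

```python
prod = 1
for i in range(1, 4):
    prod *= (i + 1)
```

Let's trace through this code step by step.

Initialize: prod = 1
Entering loop: for i in range(1, 4):

After execution: prod = 24
24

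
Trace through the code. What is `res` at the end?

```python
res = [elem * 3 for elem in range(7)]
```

Let's trace through this code step by step.

Initialize: res = [elem * 3 for elem in range(7)]

After execution: res = [0, 3, 6, 9, 12, 15, 18]
[0, 3, 6, 9, 12, 15, 18]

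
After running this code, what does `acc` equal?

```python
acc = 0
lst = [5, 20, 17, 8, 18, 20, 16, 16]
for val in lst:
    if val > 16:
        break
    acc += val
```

Let's trace through this code step by step.

Initialize: acc = 0
Initialize: lst = [5, 20, 17, 8, 18, 20, 16, 16]
Entering loop: for val in lst:

After execution: acc = 5
5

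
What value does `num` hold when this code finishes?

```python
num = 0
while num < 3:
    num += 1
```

Let's trace through this code step by step.

Initialize: num = 0
Entering loop: while num < 3:

After execution: num = 3
3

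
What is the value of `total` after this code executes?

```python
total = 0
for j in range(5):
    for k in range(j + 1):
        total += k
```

Let's trace through this code step by step.

Initialize: total = 0
Entering loop: for j in range(5):

After execution: total = 20
20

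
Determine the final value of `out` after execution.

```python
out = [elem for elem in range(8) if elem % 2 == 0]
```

Let's trace through this code step by step.

Initialize: out = [elem for elem in range(8) if elem % 2 == 0]

After execution: out = [0, 2, 4, 6]
[0, 2, 4, 6]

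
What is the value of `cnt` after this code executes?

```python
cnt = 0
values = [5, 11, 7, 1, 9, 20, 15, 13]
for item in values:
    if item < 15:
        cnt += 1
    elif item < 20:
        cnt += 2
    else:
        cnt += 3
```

Let's trace through this code step by step.

Initialize: cnt = 0
Initialize: values = [5, 11, 7, 1, 9, 20, 15, 13]
Entering loop: for item in values:

After execution: cnt = 11
11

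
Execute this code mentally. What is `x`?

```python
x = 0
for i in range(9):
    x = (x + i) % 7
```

Let's trace through this code step by step.

Initialize: x = 0
Entering loop: for i in range(9):

After execution: x = 1
1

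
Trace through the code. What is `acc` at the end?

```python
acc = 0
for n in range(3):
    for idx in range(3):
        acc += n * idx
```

Let's trace through this code step by step.

Initialize: acc = 0
Entering loop: for n in range(3):

After execution: acc = 9
9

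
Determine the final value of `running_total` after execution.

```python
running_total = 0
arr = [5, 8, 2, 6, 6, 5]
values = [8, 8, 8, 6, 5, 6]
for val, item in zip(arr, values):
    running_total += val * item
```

Let's trace through this code step by step.

Initialize: running_total = 0
Initialize: arr = [5, 8, 2, 6, 6, 5]
Initialize: values = [8, 8, 8, 6, 5, 6]
Entering loop: for val, item in zip(arr, values):

After execution: running_total = 216
216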